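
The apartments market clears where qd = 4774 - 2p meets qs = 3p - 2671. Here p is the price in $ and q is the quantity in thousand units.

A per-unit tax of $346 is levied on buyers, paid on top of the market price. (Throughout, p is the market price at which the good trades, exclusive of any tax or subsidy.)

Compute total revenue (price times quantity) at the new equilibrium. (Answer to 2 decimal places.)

Original equilibrium: 4774 - 2p = 3p - 2671 gives 7445 = 5p, so p = 1489 and q = 1796.
Since buyers pay the price plus the tax, the effective demand curve becomes qd = 4082 - 2p.
New equilibrium: 4082 - 2p = 3p - 2671 ⇒ 6753 = 5p ⇒ p = 1350.6, q = 1380.8.
New expenditure = 1350.6 × 1380.8 = 1864908.48.

1864908.48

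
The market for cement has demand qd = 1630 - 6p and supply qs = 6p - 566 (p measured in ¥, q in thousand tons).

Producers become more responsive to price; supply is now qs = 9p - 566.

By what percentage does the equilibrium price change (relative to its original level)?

-20

Original equilibrium: 1630 - 6p = 6p - 566 gives 2196 = 12p, so p = 183 and q = 532.
With the change applied: demand qd = 1630 - 6p, supply qs = 9p - 566.
Setting them equal: 1630 - 6p = 9p - 566 → 2196 = 15p, so p = 146.4 and q = 751.6.
%Δp = (146.4 − 183) / 183 × 100 = -20%.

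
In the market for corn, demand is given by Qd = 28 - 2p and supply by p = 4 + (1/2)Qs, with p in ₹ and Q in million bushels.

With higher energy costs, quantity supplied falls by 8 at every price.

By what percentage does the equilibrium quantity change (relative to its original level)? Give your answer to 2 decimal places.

Original equilibrium: 28 - 2p = 2p - 8 gives 36 = 4p, so p = 9 and Q = 10.
The shock moves the curves to Qd = 28 - 2p and Qs = 2p - 16.
Clearing the new market: 28 - 2p = 2p - 16, so p = 11 and Q = 6.
%ΔQ = (6 − 10) / 10 × 100 = -40.00%.

-40.00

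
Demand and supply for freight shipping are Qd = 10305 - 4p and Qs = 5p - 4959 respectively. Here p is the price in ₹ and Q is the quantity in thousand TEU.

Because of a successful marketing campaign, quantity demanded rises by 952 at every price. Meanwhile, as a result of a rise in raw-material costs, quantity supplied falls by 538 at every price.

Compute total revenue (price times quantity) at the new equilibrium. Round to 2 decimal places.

Original equilibrium: 10305 - 4p = 5p - 4959 gives 15264 = 9p, so p = 1696 and Q = 3521.
After the shift, demand is Qd = 11257 - 4p and supply is Qs = 5p - 5497.
Clearing the new market: 11257 - 4p = 5p - 5497, so p = 16754/9 ≈ 1861.5556 and Q = 34297/9 ≈ 3810.7778.
New expenditure = 1861.5556 × 3810.7778 = 7093974.54.

7093974.54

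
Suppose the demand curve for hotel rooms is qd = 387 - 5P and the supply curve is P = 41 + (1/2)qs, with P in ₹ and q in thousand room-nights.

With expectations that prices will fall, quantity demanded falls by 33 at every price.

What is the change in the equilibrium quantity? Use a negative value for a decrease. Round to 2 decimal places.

-9.43

Original equilibrium: 387 - 5P = 2P - 82 gives 469 = 7P, so P = 67 and q = 52.
The shock moves the curves to qd = 354 - 5P and qs = 2P - 82.
Equate the new curves: 354 - 5P = 2P - 82, giving 436 = 7P, P = 436/7 ≈ 62.2857, q = 298/7 ≈ 42.5714.
Δq = 42.5714 − 52 = -9.43.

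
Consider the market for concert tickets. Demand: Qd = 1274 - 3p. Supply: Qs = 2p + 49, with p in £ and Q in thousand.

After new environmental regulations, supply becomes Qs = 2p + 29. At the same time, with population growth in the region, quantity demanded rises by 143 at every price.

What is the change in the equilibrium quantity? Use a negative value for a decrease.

Before the shock: 1274 - 3p = 2p + 49 ⇒ 1225 = 5p ⇒ p = 245, Q = 539.
The shock moves the curves to Qd = 1417 - 3p and Qs = 2p + 29.
Equate the new curves: 1417 - 3p = 2p + 29, giving 1388 = 5p, p = 277.6, Q = 584.2.
ΔQ = 584.2 − 539 = +45.2.

+45.2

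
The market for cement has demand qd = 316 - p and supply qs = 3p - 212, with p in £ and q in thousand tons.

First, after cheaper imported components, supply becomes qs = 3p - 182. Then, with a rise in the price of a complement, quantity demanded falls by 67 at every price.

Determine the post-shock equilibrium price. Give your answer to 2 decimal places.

107.75

Initially, 316 - p = 3p - 212, so 528 = 4p and p = 132, q = 184.
With the change applied: demand qd = 249 - p, supply qs = 3p - 182.
Setting them equal: 249 - p = 3p - 182 → 431 = 4p, so p = 107.75 and q = 141.25.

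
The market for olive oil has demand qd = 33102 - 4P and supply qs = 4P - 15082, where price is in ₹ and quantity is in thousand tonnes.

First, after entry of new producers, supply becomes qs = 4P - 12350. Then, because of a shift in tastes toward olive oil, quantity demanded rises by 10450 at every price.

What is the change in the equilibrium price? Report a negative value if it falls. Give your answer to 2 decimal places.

+964.75

Original equilibrium: 33102 - 4P = 4P - 15082 gives 48184 = 8P, so P = 6023 and q = 9010.
The shock moves the curves to qd = 43552 - 4P and qs = 4P - 12350.
Setting them equal: 43552 - 4P = 4P - 12350 → 55902 = 8P, so P = 6987.75 and q = 15601.
ΔP = 6987.75 − 6023 = +964.75.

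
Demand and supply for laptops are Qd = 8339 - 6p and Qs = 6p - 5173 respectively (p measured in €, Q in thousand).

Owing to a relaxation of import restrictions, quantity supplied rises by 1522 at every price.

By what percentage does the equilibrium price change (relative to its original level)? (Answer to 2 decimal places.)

Before the shock: 8339 - 6p = 6p - 5173 ⇒ 13512 = 12p ⇒ p = 1126, Q = 1583.
After the shift, demand is Qd = 8339 - 6p and supply is Qs = 6p - 3651.
Equate the new curves: 8339 - 6p = 6p - 3651, giving 11990 = 12p, p = 5995/6 ≈ 999.1667, Q = 2344.
%Δp = (999.1667 − 1126) / 1126 × 100 = -11.26%.

-11.26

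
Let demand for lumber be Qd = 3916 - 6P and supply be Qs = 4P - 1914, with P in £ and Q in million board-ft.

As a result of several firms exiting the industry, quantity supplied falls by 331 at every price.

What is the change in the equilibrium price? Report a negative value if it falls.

Before the shock: 3916 - 6P = 4P - 1914 ⇒ 5830 = 10P ⇒ P = 583, Q = 418.
The new curves are Qd = 3916 - 6P (demand) and Qs = 4P - 2245 (supply).
Equate the new curves: 3916 - 6P = 4P - 2245, giving 6161 = 10P, P = 616.1, Q = 219.4.
ΔP = 616.1 − 583 = +33.1.

+33.1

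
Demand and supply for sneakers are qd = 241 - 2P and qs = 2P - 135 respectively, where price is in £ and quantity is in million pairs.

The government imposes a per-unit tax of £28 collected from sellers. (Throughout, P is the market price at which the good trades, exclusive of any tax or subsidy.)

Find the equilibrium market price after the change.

108

Original equilibrium: 241 - 2P = 2P - 135 gives 376 = 4P, so P = 94 and q = 53.
Since sellers keep the price net of the tax, the effective supply curve becomes qs = 2P - 191.
Equate the new curves: 241 - 2P = 2P - 191, giving 432 = 4P, P = 108, q = 25.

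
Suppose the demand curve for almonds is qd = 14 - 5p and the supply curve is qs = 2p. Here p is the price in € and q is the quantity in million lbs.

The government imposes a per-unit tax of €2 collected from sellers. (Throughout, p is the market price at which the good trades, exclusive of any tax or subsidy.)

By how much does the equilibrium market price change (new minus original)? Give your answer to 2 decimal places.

Initially, 14 - 5p = 2p, so 14 = 7p and p = 2, q = 4.
Since sellers keep the price net of the tax, the effective supply curve becomes qs = 2p - 4.
Equate the new curves: 14 - 5p = 2p - 4, giving 18 = 7p, p = 18/7 ≈ 2.5714, q = 8/7 ≈ 1.1429.
Δp = 2.5714 − 2 = +0.57.

+0.57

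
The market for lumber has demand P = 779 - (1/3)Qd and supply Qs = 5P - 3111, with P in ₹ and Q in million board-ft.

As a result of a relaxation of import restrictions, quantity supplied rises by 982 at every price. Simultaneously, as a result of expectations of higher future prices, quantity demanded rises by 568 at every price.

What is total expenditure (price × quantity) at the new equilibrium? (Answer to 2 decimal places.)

Solve the original market: 2337 - 3P = 5P - 3111, hence P = 681 and Q = 294.
The shock moves the curves to Qd = 2905 - 3P and Qs = 5P - 2129.
Clearing the new market: 2905 - 3P = 5P - 2129, so P = 629.25 and Q = 1017.25.
New expenditure = 629.25 × 1017.25 = 640104.56.

640104.56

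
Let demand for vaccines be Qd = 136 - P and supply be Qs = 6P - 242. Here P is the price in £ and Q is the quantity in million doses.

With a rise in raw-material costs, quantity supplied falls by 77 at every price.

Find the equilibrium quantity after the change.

Solve the original market: 136 - P = 6P - 242, hence P = 54 and Q = 82.
After the shift, demand is Qd = 136 - P and supply is Qs = 6P - 319.
Setting them equal: 136 - P = 6P - 319 → 455 = 7P, so P = 65 and Q = 71.

71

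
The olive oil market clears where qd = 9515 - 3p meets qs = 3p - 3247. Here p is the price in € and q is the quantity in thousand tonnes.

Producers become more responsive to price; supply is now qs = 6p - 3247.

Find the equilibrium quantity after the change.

5261

Original equilibrium: 9515 - 3p = 3p - 3247 gives 12762 = 6p, so p = 2127 and q = 3134.
The shock moves the curves to qd = 9515 - 3p and qs = 6p - 3247.
Clearing the new market: 9515 - 3p = 6p - 3247, so p = 1418 and q = 5261.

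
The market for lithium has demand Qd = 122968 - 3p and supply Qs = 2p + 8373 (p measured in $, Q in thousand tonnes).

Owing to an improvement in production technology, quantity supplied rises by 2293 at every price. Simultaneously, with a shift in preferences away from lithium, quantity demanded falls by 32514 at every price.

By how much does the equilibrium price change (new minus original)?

Original equilibrium: 122968 - 3p = 2p + 8373 gives 114595 = 5p, so p = 22919 and Q = 54211.
The shock moves the curves to Qd = 90454 - 3p and Qs = 2p + 10666.
Equate the new curves: 90454 - 3p = 2p + 10666, giving 79788 = 5p, p = 15957.6, Q = 42581.2.
Δp = 15957.6 − 22919 = -6961.4.

-6961.4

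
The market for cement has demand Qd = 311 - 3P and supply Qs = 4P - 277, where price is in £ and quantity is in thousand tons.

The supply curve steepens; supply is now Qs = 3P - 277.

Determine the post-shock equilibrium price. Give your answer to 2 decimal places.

98.00

Original equilibrium: 311 - 3P = 4P - 277 gives 588 = 7P, so P = 84 and Q = 59.
With the change applied: demand Qd = 311 - 3P, supply Qs = 3P - 277.
Equate the new curves: 311 - 3P = 3P - 277, giving 588 = 6P, P = 98, Q = 17.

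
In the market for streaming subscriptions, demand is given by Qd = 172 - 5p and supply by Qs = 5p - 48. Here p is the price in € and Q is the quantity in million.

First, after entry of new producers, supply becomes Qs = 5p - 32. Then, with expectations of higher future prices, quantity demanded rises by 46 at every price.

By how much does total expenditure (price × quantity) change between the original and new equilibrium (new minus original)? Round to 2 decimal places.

+961.00

Before the shock: 172 - 5p = 5p - 48 ⇒ 220 = 10p ⇒ p = 22, Q = 62.
The shock moves the curves to Qd = 218 - 5p and Qs = 5p - 32.
Equate the new curves: 218 - 5p = 5p - 32, giving 250 = 10p, p = 25, Q = 93.
Expenditure moves from 22×62 = 1364 to 25×93 = 2325; change = +961.00.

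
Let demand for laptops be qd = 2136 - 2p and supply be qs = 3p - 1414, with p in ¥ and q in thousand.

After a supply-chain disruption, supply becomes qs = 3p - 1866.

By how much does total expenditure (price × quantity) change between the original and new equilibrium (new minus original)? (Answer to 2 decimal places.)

Before the shock: 2136 - 2p = 3p - 1414 ⇒ 3550 = 5p ⇒ p = 710, q = 716.
The shock moves the curves to qd = 2136 - 2p and qs = 3p - 1866.
Setting them equal: 2136 - 2p = 3p - 1866 → 4002 = 5p, so p = 800.4 and q = 535.2.
Expenditure moves from 710×716 = 508360 to 800.4×535.2 = 428374.08; change = -79985.92.

-79985.92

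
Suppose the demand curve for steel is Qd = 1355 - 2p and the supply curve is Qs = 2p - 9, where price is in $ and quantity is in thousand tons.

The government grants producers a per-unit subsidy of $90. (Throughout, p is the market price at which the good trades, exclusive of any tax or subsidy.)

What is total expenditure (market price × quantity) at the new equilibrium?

225848

Before the shock: 1355 - 2p = 2p - 9 ⇒ 1364 = 4p ⇒ p = 341, Q = 673.
Since sellers receive the price plus the subsidy, the effective supply curve becomes Qs = 2p + 171.
New equilibrium: 1355 - 2p = 2p + 171 ⇒ 1184 = 4p ⇒ p = 296, Q = 763.
New expenditure = 296 × 763 = 225848.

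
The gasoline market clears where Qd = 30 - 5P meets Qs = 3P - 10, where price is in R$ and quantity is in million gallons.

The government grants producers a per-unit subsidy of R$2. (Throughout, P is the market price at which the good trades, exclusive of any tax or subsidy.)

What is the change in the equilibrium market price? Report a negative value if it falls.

Before the shock: 30 - 5P = 3P - 10 ⇒ 40 = 8P ⇒ P = 5, Q = 5.
Since sellers receive the price plus the subsidy, the effective supply curve becomes Qs = 3P - 4.
Clearing the new market: 30 - 5P = 3P - 4, so P = 4.25 and Q = 8.75.
ΔP = 4.25 − 5 = -0.75.

-0.75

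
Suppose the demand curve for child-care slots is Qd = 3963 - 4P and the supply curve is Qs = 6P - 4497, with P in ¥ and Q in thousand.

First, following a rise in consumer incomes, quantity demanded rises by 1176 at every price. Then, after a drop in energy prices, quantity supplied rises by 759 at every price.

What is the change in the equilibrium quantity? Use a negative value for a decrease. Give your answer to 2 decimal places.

+1009.20

Before the shock: 3963 - 4P = 6P - 4497 ⇒ 8460 = 10P ⇒ P = 846, Q = 579.
The shock moves the curves to Qd = 5139 - 4P and Qs = 6P - 3738.
Equate the new curves: 5139 - 4P = 6P - 3738, giving 8877 = 10P, P = 887.7, Q = 1588.2.
ΔQ = 1588.2 − 579 = +1009.20.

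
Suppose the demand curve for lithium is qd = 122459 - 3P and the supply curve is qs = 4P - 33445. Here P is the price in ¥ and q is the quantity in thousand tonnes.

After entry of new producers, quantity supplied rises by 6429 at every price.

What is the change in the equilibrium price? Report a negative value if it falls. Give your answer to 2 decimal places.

-918.43

Before the shock: 122459 - 3P = 4P - 33445 ⇒ 155904 = 7P ⇒ P = 22272, q = 55643.
After the shift, demand is qd = 122459 - 3P and supply is qs = 4P - 27016.
Setting them equal: 122459 - 3P = 4P - 27016 → 149475 = 7P, so P = 149475/7 ≈ 21353.5714 and q = 408788/7 ≈ 58398.2857.
ΔP = 21353.5714 − 22272 = -918.43.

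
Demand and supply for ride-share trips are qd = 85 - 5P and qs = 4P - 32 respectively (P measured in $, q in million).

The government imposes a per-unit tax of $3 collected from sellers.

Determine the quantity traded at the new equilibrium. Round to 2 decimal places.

13.33

Initially, 85 - 5P = 4P - 32, so 117 = 9P and P = 13, q = 20.
Since sellers keep the price net of the tax, the effective supply curve becomes qs = 4P - 44.
New equilibrium: 85 - 5P = 4P - 44 ⇒ 129 = 9P ⇒ P = 43/3 ≈ 14.3333, q = 40/3 ≈ 13.3333.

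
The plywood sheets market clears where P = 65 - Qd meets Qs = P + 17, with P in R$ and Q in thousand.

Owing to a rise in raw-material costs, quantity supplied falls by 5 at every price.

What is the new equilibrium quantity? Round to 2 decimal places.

Before the shock: 65 - P = P + 17 ⇒ 48 = 2P ⇒ P = 24, Q = 41.
After the shift, demand is Qd = 65 - P and supply is Qs = P + 12.
Equate the new curves: 65 - P = P + 12, giving 53 = 2P, P = 26.5, Q = 38.5.

38.50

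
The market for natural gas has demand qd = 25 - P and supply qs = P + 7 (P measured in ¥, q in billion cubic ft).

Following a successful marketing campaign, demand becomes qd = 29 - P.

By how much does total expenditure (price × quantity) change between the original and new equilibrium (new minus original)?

+54

Original equilibrium: 25 - P = P + 7 gives 18 = 2P, so P = 9 and q = 16.
The shock moves the curves to qd = 29 - P and qs = P + 7.
Equate the new curves: 29 - P = P + 7, giving 22 = 2P, P = 11, q = 18.
Expenditure moves from 9×16 = 144 to 11×18 = 198; change = +54.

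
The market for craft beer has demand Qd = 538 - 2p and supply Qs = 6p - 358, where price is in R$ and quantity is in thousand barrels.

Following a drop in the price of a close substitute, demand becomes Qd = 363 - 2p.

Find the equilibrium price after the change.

Before the shock: 538 - 2p = 6p - 358 ⇒ 896 = 8p ⇒ p = 112, Q = 314.
With the change applied: demand Qd = 363 - 2p, supply Qs = 6p - 358.
Clearing the new market: 363 - 2p = 6p - 358, so p = 90.125 and Q = 182.75.

90.125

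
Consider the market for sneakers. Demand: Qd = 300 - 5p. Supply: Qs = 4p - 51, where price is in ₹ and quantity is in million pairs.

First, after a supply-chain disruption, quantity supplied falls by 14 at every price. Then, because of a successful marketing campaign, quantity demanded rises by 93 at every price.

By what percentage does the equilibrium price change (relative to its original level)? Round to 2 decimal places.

+30.48

Original equilibrium: 300 - 5p = 4p - 51 gives 351 = 9p, so p = 39 and Q = 105.
The new curves are Qd = 393 - 5p (demand) and Qs = 4p - 65 (supply).
Setting them equal: 393 - 5p = 4p - 65 → 458 = 9p, so p = 458/9 ≈ 50.8889 and Q = 1247/9 ≈ 138.5556.
%Δp = (50.8889 − 39) / 39 × 100 = +30.48%.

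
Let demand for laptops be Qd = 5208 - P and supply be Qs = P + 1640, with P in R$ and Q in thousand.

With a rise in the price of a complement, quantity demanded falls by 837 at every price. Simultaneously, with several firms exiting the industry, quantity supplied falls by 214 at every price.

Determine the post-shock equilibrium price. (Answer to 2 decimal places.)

Before the shock: 5208 - P = P + 1640 ⇒ 3568 = 2P ⇒ P = 1784, Q = 3424.
The shock moves the curves to Qd = 4371 - P and Qs = P + 1426.
Clearing the new market: 4371 - P = P + 1426, so P = 1472.5 and Q = 2898.5.

1472.50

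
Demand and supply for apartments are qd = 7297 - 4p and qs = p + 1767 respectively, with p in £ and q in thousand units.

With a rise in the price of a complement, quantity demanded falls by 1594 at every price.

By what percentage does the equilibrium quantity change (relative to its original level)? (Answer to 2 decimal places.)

Before the shock: 7297 - 4p = p + 1767 ⇒ 5530 = 5p ⇒ p = 1106, q = 2873.
With the change applied: demand qd = 5703 - 4p, supply qs = p + 1767.
Equate the new curves: 5703 - 4p = p + 1767, giving 3936 = 5p, p = 787.2, q = 2554.2.
%Δq = (2554.2 − 2873) / 2873 × 100 = -11.10%.

-11.10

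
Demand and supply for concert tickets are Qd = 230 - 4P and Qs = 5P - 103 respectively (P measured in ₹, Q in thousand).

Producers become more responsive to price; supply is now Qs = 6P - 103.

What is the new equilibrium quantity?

Initially, 230 - 4P = 5P - 103, so 333 = 9P and P = 37, Q = 82.
With the change applied: demand Qd = 230 - 4P, supply Qs = 6P - 103.
Setting them equal: 230 - 4P = 6P - 103 → 333 = 10P, so P = 33.3 and Q = 96.8.

96.8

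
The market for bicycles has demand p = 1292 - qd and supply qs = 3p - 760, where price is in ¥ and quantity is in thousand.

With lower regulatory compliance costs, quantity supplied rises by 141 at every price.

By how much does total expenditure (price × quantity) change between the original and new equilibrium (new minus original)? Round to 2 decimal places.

-10619.06

Original equilibrium: 1292 - p = 3p - 760 gives 2052 = 4p, so p = 513 and q = 779.
The new curves are qd = 1292 - p (demand) and qs = 3p - 619 (supply).
Clearing the new market: 1292 - p = 3p - 619, so p = 477.75 and q = 814.25.
Expenditure moves from 513×779 = 399627 to 477.75×814.25 = 389007.9375; change = -10619.06.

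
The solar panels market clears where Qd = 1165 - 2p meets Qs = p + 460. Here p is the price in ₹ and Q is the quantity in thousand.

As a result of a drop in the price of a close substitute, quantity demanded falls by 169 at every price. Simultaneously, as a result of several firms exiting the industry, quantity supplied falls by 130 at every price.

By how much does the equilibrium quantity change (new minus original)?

Initially, 1165 - 2p = p + 460, so 705 = 3p and p = 235, Q = 695.
With the change applied: demand Qd = 996 - 2p, supply Qs = p + 330.
Setting them equal: 996 - 2p = p + 330 → 666 = 3p, so p = 222 and Q = 552.
ΔQ = 552 − 695 = -143.

-143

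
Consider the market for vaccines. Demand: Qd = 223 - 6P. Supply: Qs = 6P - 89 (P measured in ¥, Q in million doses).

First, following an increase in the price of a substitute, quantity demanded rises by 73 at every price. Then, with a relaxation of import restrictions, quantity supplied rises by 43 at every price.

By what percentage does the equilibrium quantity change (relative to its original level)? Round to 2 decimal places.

Original equilibrium: 223 - 6P = 6P - 89 gives 312 = 12P, so P = 26 and Q = 67.
After the shift, demand is Qd = 296 - 6P and supply is Qs = 6P - 46.
Setting them equal: 296 - 6P = 6P - 46 → 342 = 12P, so P = 28.5 and Q = 125.
%ΔQ = (125 − 67) / 67 × 100 = +86.57%.

+86.57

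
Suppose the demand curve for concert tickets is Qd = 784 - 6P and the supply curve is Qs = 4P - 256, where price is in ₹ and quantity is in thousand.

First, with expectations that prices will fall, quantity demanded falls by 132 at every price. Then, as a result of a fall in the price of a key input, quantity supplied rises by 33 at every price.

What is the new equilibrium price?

Initially, 784 - 6P = 4P - 256, so 1040 = 10P and P = 104, Q = 160.
With the change applied: demand Qd = 652 - 6P, supply Qs = 4P - 223.
New equilibrium: 652 - 6P = 4P - 223 ⇒ 875 = 10P ⇒ P = 87.5, Q = 127.

87.5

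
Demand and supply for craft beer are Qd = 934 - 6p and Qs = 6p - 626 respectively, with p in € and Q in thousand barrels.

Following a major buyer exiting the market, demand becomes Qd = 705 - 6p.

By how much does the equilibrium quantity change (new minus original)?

Initially, 934 - 6p = 6p - 626, so 1560 = 12p and p = 130, Q = 154.
The shock moves the curves to Qd = 705 - 6p and Qs = 6p - 626.
Setting them equal: 705 - 6p = 6p - 626 → 1331 = 12p, so p = 1331/12 ≈ 110.9167 and Q = 39.5.
ΔQ = 39.5 − 154 = -114.5.

-114.5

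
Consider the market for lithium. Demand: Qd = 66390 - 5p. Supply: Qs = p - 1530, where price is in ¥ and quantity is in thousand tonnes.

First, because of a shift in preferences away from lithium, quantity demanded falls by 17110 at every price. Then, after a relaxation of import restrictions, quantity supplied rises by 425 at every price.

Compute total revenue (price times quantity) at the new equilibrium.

Solve the original market: 66390 - 5p = p - 1530, hence p = 11320 and Q = 9790.
The shock moves the curves to Qd = 49280 - 5p and Qs = p - 1105.
New equilibrium: 49280 - 5p = p - 1105 ⇒ 50385 = 6p ⇒ p = 8397.5, Q = 7292.5.
New expenditure = 8397.5 × 7292.5 = 61238768.75.

61238768.75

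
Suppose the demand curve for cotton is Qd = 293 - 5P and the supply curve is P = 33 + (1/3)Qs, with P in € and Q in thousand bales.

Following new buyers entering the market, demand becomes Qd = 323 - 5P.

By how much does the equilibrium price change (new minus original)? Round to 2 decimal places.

Initially, 293 - 5P = 3P - 99, so 392 = 8P and P = 49, Q = 48.
The new curves are Qd = 323 - 5P (demand) and Qs = 3P - 99 (supply).
Clearing the new market: 323 - 5P = 3P - 99, so P = 52.75 and Q = 59.25.
ΔP = 52.75 − 49 = +3.75.

+3.75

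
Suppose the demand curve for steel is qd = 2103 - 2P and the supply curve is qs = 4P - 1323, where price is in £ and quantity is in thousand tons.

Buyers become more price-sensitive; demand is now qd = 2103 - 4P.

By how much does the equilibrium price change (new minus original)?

-142.75

Solve the original market: 2103 - 2P = 4P - 1323, hence P = 571 and q = 961.
The new curves are qd = 2103 - 4P (demand) and qs = 4P - 1323 (supply).
Clearing the new market: 2103 - 4P = 4P - 1323, so P = 428.25 and q = 390.
ΔP = 428.25 − 571 = -142.75.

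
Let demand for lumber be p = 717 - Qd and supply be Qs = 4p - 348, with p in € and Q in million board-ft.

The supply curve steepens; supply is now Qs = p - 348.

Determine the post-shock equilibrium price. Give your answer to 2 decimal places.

532.50

Before the shock: 717 - p = 4p - 348 ⇒ 1065 = 5p ⇒ p = 213, Q = 504.
The shock moves the curves to Qd = 717 - p and Qs = p - 348.
Equate the new curves: 717 - p = p - 348, giving 1065 = 2p, p = 532.5, Q = 184.5.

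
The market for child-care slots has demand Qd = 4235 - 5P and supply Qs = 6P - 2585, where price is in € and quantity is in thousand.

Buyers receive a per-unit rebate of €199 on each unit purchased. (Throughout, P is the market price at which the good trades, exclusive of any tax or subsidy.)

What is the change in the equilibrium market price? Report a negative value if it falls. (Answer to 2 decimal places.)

+90.45

Initially, 4235 - 5P = 6P - 2585, so 6820 = 11P and P = 620, Q = 1135.
Since buyers' out-of-pocket price is the market price minus the rebate, the effective demand curve becomes Qd = 5230 - 5P.
Setting them equal: 5230 - 5P = 6P - 2585 → 7815 = 11P, so P = 7815/11 ≈ 710.4545 and Q = 18455/11 ≈ 1677.7273.
ΔP = 710.4545 − 620 = +90.45.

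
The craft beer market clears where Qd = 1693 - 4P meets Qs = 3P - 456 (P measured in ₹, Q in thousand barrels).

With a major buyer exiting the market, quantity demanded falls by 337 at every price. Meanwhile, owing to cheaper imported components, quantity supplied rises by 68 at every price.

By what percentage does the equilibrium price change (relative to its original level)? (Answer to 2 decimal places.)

Original equilibrium: 1693 - 4P = 3P - 456 gives 2149 = 7P, so P = 307 and Q = 465.
With the change applied: demand Qd = 1356 - 4P, supply Qs = 3P - 388.
Equate the new curves: 1356 - 4P = 3P - 388, giving 1744 = 7P, P = 1744/7 ≈ 249.1429, Q = 2516/7 ≈ 359.4286.
%ΔP = (249.1429 − 307) / 307 × 100 = -18.85%.

-18.85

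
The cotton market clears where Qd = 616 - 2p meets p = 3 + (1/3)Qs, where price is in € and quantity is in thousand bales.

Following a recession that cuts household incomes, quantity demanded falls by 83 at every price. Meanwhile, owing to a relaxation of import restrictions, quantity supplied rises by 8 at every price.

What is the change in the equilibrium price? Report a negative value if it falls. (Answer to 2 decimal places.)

-18.20

Before the shock: 616 - 2p = 3p - 9 ⇒ 625 = 5p ⇒ p = 125, Q = 366.
The shock moves the curves to Qd = 533 - 2p and Qs = 3p - 1.
Setting them equal: 533 - 2p = 3p - 1 → 534 = 5p, so p = 106.8 and Q = 319.4.
Δp = 106.8 − 125 = -18.20.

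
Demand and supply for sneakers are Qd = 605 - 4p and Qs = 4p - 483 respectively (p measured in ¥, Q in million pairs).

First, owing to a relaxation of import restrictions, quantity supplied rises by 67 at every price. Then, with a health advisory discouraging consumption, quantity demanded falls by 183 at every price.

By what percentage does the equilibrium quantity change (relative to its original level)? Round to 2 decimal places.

Before the shock: 605 - 4p = 4p - 483 ⇒ 1088 = 8p ⇒ p = 136, Q = 61.
The new curves are Qd = 422 - 4p (demand) and Qs = 4p - 416 (supply).
Equate the new curves: 422 - 4p = 4p - 416, giving 838 = 8p, p = 104.75, Q = 3.
%ΔQ = (3 − 61) / 61 × 100 = -95.08%.

-95.08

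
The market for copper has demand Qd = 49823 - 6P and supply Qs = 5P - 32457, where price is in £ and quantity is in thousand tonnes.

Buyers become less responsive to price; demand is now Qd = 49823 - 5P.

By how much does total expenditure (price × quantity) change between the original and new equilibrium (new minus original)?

Original equilibrium: 49823 - 6P = 5P - 32457 gives 82280 = 11P, so P = 7480 and Q = 4943.
After the shift, demand is Qd = 49823 - 5P and supply is Qs = 5P - 32457.
Setting them equal: 49823 - 5P = 5P - 32457 → 82280 = 10P, so P = 8228 and Q = 8683.
Expenditure moves from 7480×4943 = 36973640 to 8228×8683 = 71443724; change = +34470084.

+34470084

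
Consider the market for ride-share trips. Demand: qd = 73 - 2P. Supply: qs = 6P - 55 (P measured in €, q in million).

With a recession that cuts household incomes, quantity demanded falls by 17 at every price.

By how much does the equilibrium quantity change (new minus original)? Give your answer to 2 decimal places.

-12.75

Initially, 73 - 2P = 6P - 55, so 128 = 8P and P = 16, q = 41.
With the change applied: demand qd = 56 - 2P, supply qs = 6P - 55.
Equate the new curves: 56 - 2P = 6P - 55, giving 111 = 8P, P = 13.875, q = 28.25.
Δq = 28.25 − 41 = -12.75.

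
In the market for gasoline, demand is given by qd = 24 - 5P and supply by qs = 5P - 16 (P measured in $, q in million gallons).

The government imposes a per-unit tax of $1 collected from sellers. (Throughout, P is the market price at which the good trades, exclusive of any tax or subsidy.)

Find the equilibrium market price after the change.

Before the shock: 24 - 5P = 5P - 16 ⇒ 40 = 10P ⇒ P = 4, q = 4.
Since sellers keep the price net of the tax, the effective supply curve becomes qs = 5P - 21.
Setting them equal: 24 - 5P = 5P - 21 → 45 = 10P, so P = 4.5 and q = 1.5.

4.5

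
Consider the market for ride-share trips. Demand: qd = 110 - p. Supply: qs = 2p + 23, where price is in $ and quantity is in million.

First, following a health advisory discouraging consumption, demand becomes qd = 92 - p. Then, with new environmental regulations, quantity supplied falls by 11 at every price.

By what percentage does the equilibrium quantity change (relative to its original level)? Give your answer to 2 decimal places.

-19.34

Before the shock: 110 - p = 2p + 23 ⇒ 87 = 3p ⇒ p = 29, q = 81.
The shock moves the curves to qd = 92 - p and qs = 2p + 12.
Setting them equal: 92 - p = 2p + 12 → 80 = 3p, so p = 80/3 ≈ 26.6667 and q = 196/3 ≈ 65.3333.
%Δq = (65.3333 − 81) / 81 × 100 = -19.34%.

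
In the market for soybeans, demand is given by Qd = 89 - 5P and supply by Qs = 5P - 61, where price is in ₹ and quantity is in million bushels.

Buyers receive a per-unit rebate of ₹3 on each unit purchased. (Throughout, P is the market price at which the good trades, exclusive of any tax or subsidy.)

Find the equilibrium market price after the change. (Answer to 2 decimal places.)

16.50

Before the shock: 89 - 5P = 5P - 61 ⇒ 150 = 10P ⇒ P = 15, Q = 14.
Since buyers' out-of-pocket price is the market price minus the rebate, the effective demand curve becomes Qd = 104 - 5P.
Clearing the new market: 104 - 5P = 5P - 61, so P = 16.5 and Q = 21.5.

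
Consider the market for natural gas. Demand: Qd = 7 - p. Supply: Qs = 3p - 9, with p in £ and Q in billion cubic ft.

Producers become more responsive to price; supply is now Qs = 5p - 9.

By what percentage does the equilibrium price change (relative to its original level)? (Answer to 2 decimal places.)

-33.33

Original equilibrium: 7 - p = 3p - 9 gives 16 = 4p, so p = 4 and Q = 3.
The new curves are Qd = 7 - p (demand) and Qs = 5p - 9 (supply).
Clearing the new market: 7 - p = 5p - 9, so p = 8/3 ≈ 2.6667 and Q = 13/3 ≈ 4.3333.
%Δp = (2.6667 − 4) / 4 × 100 = -33.33%.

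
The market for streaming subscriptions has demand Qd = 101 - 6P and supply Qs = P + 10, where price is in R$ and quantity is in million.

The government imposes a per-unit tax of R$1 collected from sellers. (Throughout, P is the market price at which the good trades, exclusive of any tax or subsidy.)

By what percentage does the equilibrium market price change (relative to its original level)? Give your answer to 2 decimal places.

+1.10

Original equilibrium: 101 - 6P = P + 10 gives 91 = 7P, so P = 13 and Q = 23.
Since sellers keep the price net of the tax, the effective supply curve becomes Qs = P + 9.
Clearing the new market: 101 - 6P = P + 9, so P = 92/7 ≈ 13.1429 and Q = 155/7 ≈ 22.1429.
%ΔP = (13.1429 − 13) / 13 × 100 = +1.10%.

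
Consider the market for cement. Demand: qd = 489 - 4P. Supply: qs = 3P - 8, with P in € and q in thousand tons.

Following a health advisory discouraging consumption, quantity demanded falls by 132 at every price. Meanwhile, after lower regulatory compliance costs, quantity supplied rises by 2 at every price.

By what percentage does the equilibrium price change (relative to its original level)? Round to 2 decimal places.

-26.96

Before the shock: 489 - 4P = 3P - 8 ⇒ 497 = 7P ⇒ P = 71, q = 205.
With the change applied: demand qd = 357 - 4P, supply qs = 3P - 6.
Clearing the new market: 357 - 4P = 3P - 6, so P = 363/7 ≈ 51.8571 and q = 1047/7 ≈ 149.5714.
%ΔP = (51.8571 − 71) / 71 × 100 = -26.96%.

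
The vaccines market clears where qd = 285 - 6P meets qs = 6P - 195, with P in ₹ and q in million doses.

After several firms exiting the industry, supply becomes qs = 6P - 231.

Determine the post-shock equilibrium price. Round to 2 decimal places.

43.00

Solve the original market: 285 - 6P = 6P - 195, hence P = 40 and q = 45.
With the change applied: demand qd = 285 - 6P, supply qs = 6P - 231.
Equate the new curves: 285 - 6P = 6P - 231, giving 516 = 12P, P = 43, q = 27.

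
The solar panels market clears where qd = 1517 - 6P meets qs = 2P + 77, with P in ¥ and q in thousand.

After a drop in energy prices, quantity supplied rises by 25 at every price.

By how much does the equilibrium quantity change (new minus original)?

+18.75

Before the shock: 1517 - 6P = 2P + 77 ⇒ 1440 = 8P ⇒ P = 180, q = 437.
The shock moves the curves to qd = 1517 - 6P and qs = 2P + 102.
Clearing the new market: 1517 - 6P = 2P + 102, so P = 176.875 and q = 455.75.
Δq = 455.75 − 437 = +18.75.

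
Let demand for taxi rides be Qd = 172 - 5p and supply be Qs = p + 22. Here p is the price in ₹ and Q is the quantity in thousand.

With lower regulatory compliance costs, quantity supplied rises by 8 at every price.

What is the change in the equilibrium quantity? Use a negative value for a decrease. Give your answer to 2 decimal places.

+6.67

Solve the original market: 172 - 5p = p + 22, hence p = 25 and Q = 47.
With the change applied: demand Qd = 172 - 5p, supply Qs = p + 30.
New equilibrium: 172 - 5p = p + 30 ⇒ 142 = 6p ⇒ p = 71/3 ≈ 23.6667, Q = 161/3 ≈ 53.6667.
ΔQ = 53.6667 − 47 = +6.67.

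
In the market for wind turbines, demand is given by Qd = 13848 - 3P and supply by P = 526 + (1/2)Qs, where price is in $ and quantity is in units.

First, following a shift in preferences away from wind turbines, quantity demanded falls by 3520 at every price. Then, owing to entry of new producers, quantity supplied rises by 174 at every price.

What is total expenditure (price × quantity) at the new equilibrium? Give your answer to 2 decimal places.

Original equilibrium: 13848 - 3P = 2P - 1052 gives 14900 = 5P, so P = 2980 and Q = 4908.
With the change applied: demand Qd = 10328 - 3P, supply Qs = 2P - 878.
Setting them equal: 10328 - 3P = 2P - 878 → 11206 = 5P, so P = 2241.2 and Q = 3604.4.
New expenditure = 2241.2 × 3604.4 = 8078181.28.

8078181.28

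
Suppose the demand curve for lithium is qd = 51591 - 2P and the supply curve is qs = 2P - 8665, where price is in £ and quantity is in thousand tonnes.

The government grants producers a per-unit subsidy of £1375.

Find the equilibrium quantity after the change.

Before the shock: 51591 - 2P = 2P - 8665 ⇒ 60256 = 4P ⇒ P = 15064, q = 21463.
Since sellers receive the price plus the subsidy, the effective supply curve becomes qs = 2P - 5915.
Clearing the new market: 51591 - 2P = 2P - 5915, so P = 14376.5 and q = 22838.

22838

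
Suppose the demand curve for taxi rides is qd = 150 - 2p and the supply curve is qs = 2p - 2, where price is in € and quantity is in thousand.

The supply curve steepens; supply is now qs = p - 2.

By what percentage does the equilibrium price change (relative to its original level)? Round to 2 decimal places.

Solve the original market: 150 - 2p = 2p - 2, hence p = 38 and q = 74.
With the change applied: demand qd = 150 - 2p, supply qs = p - 2.
Equate the new curves: 150 - 2p = p - 2, giving 152 = 3p, p = 152/3 ≈ 50.6667, q = 146/3 ≈ 48.6667.
%Δp = (50.6667 − 38) / 38 × 100 = +33.33%.

+33.33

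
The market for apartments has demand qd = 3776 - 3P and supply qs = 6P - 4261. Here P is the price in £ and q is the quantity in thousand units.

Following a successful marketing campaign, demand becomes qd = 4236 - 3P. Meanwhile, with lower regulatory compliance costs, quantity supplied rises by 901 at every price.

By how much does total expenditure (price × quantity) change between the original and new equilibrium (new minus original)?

+458555

Before the shock: 3776 - 3P = 6P - 4261 ⇒ 8037 = 9P ⇒ P = 893, q = 1097.
The new curves are qd = 4236 - 3P (demand) and qs = 6P - 3360 (supply).
New equilibrium: 4236 - 3P = 6P - 3360 ⇒ 7596 = 9P ⇒ P = 844, q = 1704.
Expenditure moves from 893×1097 = 979621 to 844×1704 = 1438176; change = +458555.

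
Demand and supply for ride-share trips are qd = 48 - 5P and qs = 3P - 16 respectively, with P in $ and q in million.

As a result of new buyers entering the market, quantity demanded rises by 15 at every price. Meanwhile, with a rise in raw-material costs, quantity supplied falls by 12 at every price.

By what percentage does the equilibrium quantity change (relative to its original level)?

-23.4375

Initially, 48 - 5P = 3P - 16, so 64 = 8P and P = 8, q = 8.
After the shift, demand is qd = 63 - 5P and supply is qs = 3P - 28.
Equate the new curves: 63 - 5P = 3P - 28, giving 91 = 8P, P = 11.375, q = 6.125.
%Δq = (6.125 − 8) / 8 × 100 = -23.4375%.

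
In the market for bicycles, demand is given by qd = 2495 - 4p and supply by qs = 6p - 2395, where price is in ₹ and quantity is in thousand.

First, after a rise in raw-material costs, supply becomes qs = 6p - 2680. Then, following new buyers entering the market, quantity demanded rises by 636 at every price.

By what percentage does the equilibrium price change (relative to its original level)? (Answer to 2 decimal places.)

Before the shock: 2495 - 4p = 6p - 2395 ⇒ 4890 = 10p ⇒ p = 489, q = 539.
The new curves are qd = 3131 - 4p (demand) and qs = 6p - 2680 (supply).
Setting them equal: 3131 - 4p = 6p - 2680 → 5811 = 10p, so p = 581.1 and q = 806.6.
%Δp = (581.1 − 489) / 489 × 100 = +18.83%.

+18.83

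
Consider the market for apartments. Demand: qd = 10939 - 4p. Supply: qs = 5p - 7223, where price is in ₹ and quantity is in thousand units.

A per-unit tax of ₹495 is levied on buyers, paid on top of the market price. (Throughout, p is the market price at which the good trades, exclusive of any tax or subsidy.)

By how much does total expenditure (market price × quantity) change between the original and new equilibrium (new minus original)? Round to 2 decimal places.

Solve the original market: 10939 - 4p = 5p - 7223, hence p = 2018 and q = 2867.
Since buyers pay the price plus the tax, the effective demand curve becomes qd = 8959 - 4p.
New equilibrium: 8959 - 4p = 5p - 7223 ⇒ 16182 = 9p ⇒ p = 1798, q = 1767.
Expenditure moves from 2018×2867 = 5785606 to 1798×1767 = 3177066; change = -2608540.00.

-2608540.00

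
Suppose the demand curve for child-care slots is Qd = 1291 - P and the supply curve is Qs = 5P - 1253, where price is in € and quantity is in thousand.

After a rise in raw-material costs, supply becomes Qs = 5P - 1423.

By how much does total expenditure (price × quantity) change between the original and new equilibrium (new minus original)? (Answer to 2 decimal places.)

+11748.89

Initially, 1291 - P = 5P - 1253, so 2544 = 6P and P = 424, Q = 867.
The new curves are Qd = 1291 - P (demand) and Qs = 5P - 1423 (supply).
Equate the new curves: 1291 - P = 5P - 1423, giving 2714 = 6P, P = 1357/3 ≈ 452.3333, Q = 2516/3 ≈ 838.6667.
Expenditure moves from 424×867 = 367608 to 452.3333×838.6667 = 379356.8889; change = +11748.89.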